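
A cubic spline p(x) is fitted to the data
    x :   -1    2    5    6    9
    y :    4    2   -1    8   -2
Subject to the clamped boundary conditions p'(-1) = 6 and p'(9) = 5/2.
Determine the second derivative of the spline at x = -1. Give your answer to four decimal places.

-6.1148

With σ_i denoting the second derivative at x_i, h_i = 3, 3, 1, 3, and Δ_i = (y_(i+1) − y_i)/h_i = -2/3, -1, 9, -10/3:
  3·σ_0 + 12·σ_1 + 3·σ_2 = 6(Δ_1 - Δ_0) = -2
  3·σ_1 + 8·σ_2 + 1·σ_3 = 6(Δ_2 - Δ_1) = 60
  1·σ_2 + 8·σ_3 + 3·σ_4 = 6(Δ_3 - Δ_2) = -74
Clamped end conditions give two more equations: 2h_0·σ_0 + h_0·σ_1 = 6(Δ_0 - p'(-1)) = -40 and h_3·σ_3 + 2h_3·σ_4 = 6(p'(9) - Δ_3) = 35.
Hence σ_0 = -3889/636, σ_1 = -117/106, σ_2 = 2091/212, σ_3 = -1653/106, σ_4 = 8669/636.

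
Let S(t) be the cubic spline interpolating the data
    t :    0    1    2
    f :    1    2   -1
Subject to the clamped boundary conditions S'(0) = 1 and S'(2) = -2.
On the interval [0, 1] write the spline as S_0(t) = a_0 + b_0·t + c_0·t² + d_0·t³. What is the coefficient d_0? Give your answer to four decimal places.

Put M_i = S'' at the i-th knot. Here h = (1, 1) and Δ = (1, -3), so the interior equations h_(i-1)·M_(i-1) + 2(h_(i-1)+h_i)·M_i + h_i·M_(i+1) = 6(Δ_i − Δ_(i-1)) read
  1·M_0 + 4·M_1 + 1·M_2 = 6(Δ_1 - Δ_0) = -24
Clamped end conditions give two more equations: 2h_0·M_0 + h_0·M_1 = 6(Δ_0 - S'(0)) = 0 and h_1·M_1 + 2h_1·M_2 = 6(S'(2) - Δ_1) = 6.
Solving the tridiagonal system: M_0 = 9/2, M_1 = -9, M_2 = 15/2.
On [0, 1], with S_0(t) = a_0 + b_0·t + c_0·t² + d_0·t³: c_0 = M_0/2 = 9/4, d_0 = (M_1 - M_0)/(6h_0) = -9/4, b_0 = Δ_0 - h_0(2M_0 + M_1)/6 = 1.

-2.2500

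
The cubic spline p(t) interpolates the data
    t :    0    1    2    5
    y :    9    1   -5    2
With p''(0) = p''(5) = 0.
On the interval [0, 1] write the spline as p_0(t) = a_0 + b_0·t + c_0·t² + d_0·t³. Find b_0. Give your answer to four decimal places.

Write M_i for p''(x_i). With h_i = 1, 1, 3 and divided differences Δ_i = -8, -6, 7/3, the continuity of p' gives the tridiagonal system
  1·M_0 + 4·M_1 + 1·M_2 = 6(Δ_1 - Δ_0) = 12
  1·M_1 + 8·M_2 + 3·M_3 = 6(Δ_2 - Δ_1) = 50
Natural end conditions: M_0 = M_3 = 0.
Forward elimination and back-substitution give M_0 = 0, M_1 = 46/31, M_2 = 188/31, M_3 = 0.
On [0, 1], with p_0(t) = a_0 + b_0·t + c_0·t² + d_0·t³: c_0 = M_0/2 = 0, d_0 = (M_1 - M_0)/(6h_0) = 23/93, b_0 = Δ_0 - h_0(2M_0 + M_1)/6 = -767/93.

-8.2473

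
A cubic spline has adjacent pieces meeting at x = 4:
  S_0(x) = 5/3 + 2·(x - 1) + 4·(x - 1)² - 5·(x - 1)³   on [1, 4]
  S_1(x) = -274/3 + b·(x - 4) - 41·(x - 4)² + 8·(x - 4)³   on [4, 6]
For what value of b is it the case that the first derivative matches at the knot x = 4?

-109

S_0'(x) = 2 + 8·(x - 1) - 15·(x - 1)², so S_0'(4) = -109. On the right, S_1'(4) = b, so b = -109.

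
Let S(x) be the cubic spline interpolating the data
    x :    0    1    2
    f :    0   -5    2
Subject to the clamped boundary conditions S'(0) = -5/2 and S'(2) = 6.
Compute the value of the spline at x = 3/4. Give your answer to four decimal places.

-4.4238

Let m_i = S''(x_i). Step sizes h_i = 1, 1; slopes of the chords Δ_i = (y_(i+1) - y_i)/h_i = -5, 7.
  1·m_0 + 4·m_1 + 1·m_2 = 6(Δ_1 - Δ_0) = 72
Clamped end conditions give two more equations: 2h_0·m_0 + h_0·m_1 = 6(Δ_0 - S'(0)) = -15 and h_1·m_1 + 2h_1·m_2 = 6(S'(2) - Δ_1) = -6.
Hence m_0 = -85/4, m_1 = 55/2, m_2 = -67/4.
On [0, 1], S(x) = 0 - 5/2·x - 85/8·x² + 65/8·x³.
With x = 3/4: S(3/4) = -2265/512.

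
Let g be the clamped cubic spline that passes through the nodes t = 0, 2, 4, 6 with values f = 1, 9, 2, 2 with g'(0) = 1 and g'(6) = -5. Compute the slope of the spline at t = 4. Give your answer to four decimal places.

Let M_i = g''(x_i). Step sizes h_i = 2, 2, 2; slopes of the chords Δ_i = (y_(i+1) - y_i)/h_i = 4, -7/2, 0.
  2·M_0 + 8·M_1 + 2·M_2 = 6(Δ_1 - Δ_0) = -45
  2·M_1 + 8·M_2 + 2·M_3 = 6(Δ_2 - Δ_1) = 21
Clamped end conditions give two more equations: 2h_0·M_0 + h_0·M_1 = 6(Δ_0 - g'(0)) = 18 and h_2·M_2 + 2h_2·M_3 = 6(g'(6) - Δ_2) = -30.
Forward elimination and back-substitution give M_0 = 19/2, M_1 = -10, M_2 = 8, M_3 = -23/2.
On [4, 6], g'(t) = b_2 + 2c_2·(t - 4) + 3d_2·(t - 4)² with b_2 = Δ_2 - h_2(2M_2 + M_3)/6 = -3/2, c_2 = M_2/2 = 4, d_2 = (M_3 - M_2)/(6h_2) = -13/8. So g'(4) = -3/2.

-1.5000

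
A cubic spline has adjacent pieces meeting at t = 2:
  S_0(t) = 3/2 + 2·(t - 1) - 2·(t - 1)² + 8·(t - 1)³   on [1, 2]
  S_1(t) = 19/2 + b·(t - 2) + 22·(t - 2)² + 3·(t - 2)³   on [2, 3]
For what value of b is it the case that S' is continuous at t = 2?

22

S_0'(t) = 2 - 4·(t - 1) + 24·(t - 1)², so S_0'(2) = 22. On the right, S_1'(2) = b, so b = 22.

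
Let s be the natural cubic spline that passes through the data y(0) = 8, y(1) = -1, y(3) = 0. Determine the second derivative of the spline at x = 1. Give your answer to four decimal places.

Let m_i = s''(x_i). Step sizes h_i = 1, 2; slopes of the chords Δ_i = (y_(i+1) - y_i)/h_i = -9, 1/2.
  1·m_0 + 6·m_1 + 2·m_2 = 6(Δ_1 - Δ_0) = 57
Natural end conditions: m_0 = m_2 = 0.
Solving the tridiagonal system: m_0 = 0, m_1 = 19/2, m_2 = 0.

9.5000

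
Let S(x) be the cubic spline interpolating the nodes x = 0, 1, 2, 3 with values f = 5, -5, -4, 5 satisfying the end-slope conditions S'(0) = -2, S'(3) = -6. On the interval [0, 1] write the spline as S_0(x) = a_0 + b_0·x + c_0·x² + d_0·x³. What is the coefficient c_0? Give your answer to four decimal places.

With M_i denoting the second derivative at x_i, h_i = 1, 1, 1, and Δ_i = (y_(i+1) − y_i)/h_i = -10, 1, 9:
  1·M_0 + 4·M_1 + 1·M_2 = 6(Δ_1 - Δ_0) = 66
  1·M_1 + 4·M_2 + 1·M_3 = 6(Δ_2 - Δ_1) = 48
Clamped end conditions give two more equations: 2h_0·M_0 + h_0·M_1 = 6(Δ_0 - S'(0)) = -48 and h_2·M_2 + 2h_2·M_3 = 6(S'(3) - Δ_2) = -90.
Solving the tridiagonal system: M_0 = -508/15, M_1 = 296/15, M_2 = 314/15, M_3 = -832/15.
On [0, 1], with S_0(x) = a_0 + b_0·x + c_0·x² + d_0·x³: c_0 = M_0/2 = -254/15, d_0 = (M_1 - M_0)/(6h_0) = 134/15, b_0 = Δ_0 - h_0(2M_0 + M_1)/6 = -2.

-16.9333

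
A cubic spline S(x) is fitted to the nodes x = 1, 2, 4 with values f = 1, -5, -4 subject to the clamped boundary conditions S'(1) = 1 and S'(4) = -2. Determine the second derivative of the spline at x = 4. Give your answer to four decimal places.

Let M_i = S''(x_i). Step sizes h_i = 1, 2; slopes of the chords Δ_i = (y_(i+1) - y_i)/h_i = -6, 1/2.
  1·M_0 + 6·M_1 + 2·M_2 = 6(Δ_1 - Δ_0) = 39
Clamped end conditions give two more equations: 2h_0·M_0 + h_0·M_1 = 6(Δ_0 - S'(1)) = -42 and h_1·M_1 + 2h_1·M_2 = 6(S'(4) - Δ_1) = -15.
Solving: M_0 = -57/2, M_1 = 15, M_2 = -45/4.

-11.2500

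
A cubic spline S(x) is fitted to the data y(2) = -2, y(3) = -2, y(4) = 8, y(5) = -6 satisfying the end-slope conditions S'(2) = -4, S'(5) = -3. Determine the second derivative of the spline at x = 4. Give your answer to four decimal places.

-59.3333

Write m_i for S''(x_i). With h_i = 1, 1, 1 and divided differences Δ_i = 0, 10, -14, the continuity of S' gives the tridiagonal system
  1·m_0 + 4·m_1 + 1·m_2 = 6(Δ_1 - Δ_0) = 60
  1·m_1 + 4·m_2 + 1·m_3 = 6(Δ_2 - Δ_1) = -144
Clamped end conditions give two more equations: 2h_0·m_0 + h_0·m_1 = 6(Δ_0 - S'(2)) = 24 and h_2·m_2 + 2h_2·m_3 = 6(S'(5) - Δ_2) = 66.
Forward elimination and back-substitution give m_0 = -10/3, m_1 = 92/3, m_2 = -178/3, m_3 = 188/3.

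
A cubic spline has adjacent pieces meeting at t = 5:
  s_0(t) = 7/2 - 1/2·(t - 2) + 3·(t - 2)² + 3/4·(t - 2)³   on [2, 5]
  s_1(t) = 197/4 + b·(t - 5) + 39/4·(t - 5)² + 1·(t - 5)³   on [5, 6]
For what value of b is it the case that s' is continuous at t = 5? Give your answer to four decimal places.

s_0'(t) = -1/2 + 6·(t - 2) + 9/4·(t - 2)², so s_0'(5) = 151/4. On the right, s_1'(5) = b, so b = 151/4.

37.7500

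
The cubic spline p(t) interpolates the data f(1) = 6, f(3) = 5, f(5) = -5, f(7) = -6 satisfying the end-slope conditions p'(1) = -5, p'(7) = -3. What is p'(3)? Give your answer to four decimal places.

-2.1667

With M_i denoting the second derivative at x_i, h_i = 2, 2, 2, and Δ_i = (y_(i+1) − y_i)/h_i = -1/2, -5, -1/2:
  2·M_0 + 8·M_1 + 2·M_2 = 6(Δ_1 - Δ_0) = -27
  2·M_1 + 8·M_2 + 2·M_3 = 6(Δ_2 - Δ_1) = 27
Clamped end conditions give two more equations: 2h_0·M_0 + h_0·M_1 = 6(Δ_0 - p'(1)) = 27 and h_2·M_2 + 2h_2·M_3 = 6(p'(7) - Δ_2) = -15.
Solving: M_0 = 32/3, M_1 = -47/6, M_2 = 43/6, M_3 = -22/3.
On [3, 5], p'(t) = b_1 + 2c_1·(t - 3) + 3d_1·(t - 3)² with b_1 = Δ_1 - h_1(2M_1 + M_2)/6 = -13/6, c_1 = M_1/2 = -47/12, d_1 = (M_2 - M_1)/(6h_1) = 5/4. So p'(3) = -13/6.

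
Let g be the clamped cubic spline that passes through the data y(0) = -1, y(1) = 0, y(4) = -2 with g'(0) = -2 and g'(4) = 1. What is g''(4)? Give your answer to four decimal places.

Write σ_i for g''(x_i). With h_i = 1, 3 and divided differences Δ_i = 1, -2/3, the continuity of g' gives the tridiagonal system
  1·σ_0 + 8·σ_1 + 3·σ_2 = 6(Δ_1 - Δ_0) = -10
Clamped end conditions give two more equations: 2h_0·σ_0 + h_0·σ_1 = 6(Δ_0 - g'(0)) = 18 and h_1·σ_1 + 2h_1·σ_2 = 6(g'(4) - Δ_1) = 10.
Solving the tridiagonal system: σ_0 = 11, σ_1 = -4, σ_2 = 11/3.

3.6667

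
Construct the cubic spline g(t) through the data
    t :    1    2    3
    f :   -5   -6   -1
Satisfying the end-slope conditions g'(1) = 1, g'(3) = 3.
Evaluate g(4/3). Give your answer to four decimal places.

-5.2593

Write σ_i for g''(x_i). With h_i = 1, 1 and divided differences Δ_i = -1, 5, the continuity of g' gives the tridiagonal system
  1·σ_0 + 4·σ_1 + 1·σ_2 = 6(Δ_1 - Δ_0) = 36
Clamped end conditions give two more equations: 2h_0·σ_0 + h_0·σ_1 = 6(Δ_0 - g'(1)) = -12 and h_1·σ_1 + 2h_1·σ_2 = 6(g'(3) - Δ_1) = -12.
Forward elimination and back-substitution give σ_0 = -14, σ_1 = 16, σ_2 = -14.
On [1, 2], g(t) = -5 + 1·(t - 1) - 7·(t - 1)² + 5·(t - 1)³.
With (t - 1) = 1/3: g(4/3) = -142/27.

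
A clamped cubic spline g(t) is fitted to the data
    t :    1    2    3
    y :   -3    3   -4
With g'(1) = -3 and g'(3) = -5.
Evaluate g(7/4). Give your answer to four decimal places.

1.7461

Write σ_i for g''(x_i). With h_i = 1, 1 and divided differences Δ_i = 6, -7, the continuity of g' gives the tridiagonal system
  1·σ_0 + 4·σ_1 + 1·σ_2 = 6(Δ_1 - Δ_0) = -78
Clamped end conditions give two more equations: 2h_0·σ_0 + h_0·σ_1 = 6(Δ_0 - g'(1)) = 54 and h_1·σ_1 + 2h_1·σ_2 = 6(g'(3) - Δ_1) = 12.
Solving: σ_0 = 91/2, σ_1 = -37, σ_2 = 49/2.
On [1, 2], g(t) = -3 - 3·(t - 1) + 91/4·(t - 1)² - 55/4·(t - 1)³.
With (t - 1) = 3/4: g(7/4) = 447/256.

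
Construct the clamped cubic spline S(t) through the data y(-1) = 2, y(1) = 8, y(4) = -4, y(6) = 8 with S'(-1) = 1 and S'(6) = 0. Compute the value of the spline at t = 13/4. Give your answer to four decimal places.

Write m_i for S''(x_i). With h_i = 2, 3, 2 and divided differences Δ_i = 3, -4, 6, the continuity of S' gives the tridiagonal system
  2·m_0 + 10·m_1 + 3·m_2 = 6(Δ_1 - Δ_0) = -42
  3·m_1 + 10·m_2 + 2·m_3 = 6(Δ_2 - Δ_1) = 60
Clamped end conditions give two more equations: 2h_0·m_0 + h_0·m_1 = 6(Δ_0 - S'(-1)) = 12 and h_2·m_2 + 2h_2·m_3 = 6(S'(6) - Δ_2) = -36.
Solving the tridiagonal system: m_0 = 61/8, m_1 = -37/4, m_2 = 47/4, m_3 = -119/8.
On [1, 4], S(t) = 8 - 5/8·(t - 1) - 37/8·(t - 1)² + 7/6·(t - 1)³.
With (t - 1) = 9/4: S(13/4) = -113/32.

-3.5313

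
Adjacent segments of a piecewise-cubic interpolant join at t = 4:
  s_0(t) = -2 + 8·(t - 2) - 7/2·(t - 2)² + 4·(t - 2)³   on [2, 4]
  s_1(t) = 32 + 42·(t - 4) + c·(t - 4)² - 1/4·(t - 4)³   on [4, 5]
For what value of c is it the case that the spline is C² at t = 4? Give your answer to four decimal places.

s_0''(t) = -7 + 24·(t - 2), so s_0''(4) = 41. On the right, s_1''(4) = 2c, so c = 41/2.

20.5000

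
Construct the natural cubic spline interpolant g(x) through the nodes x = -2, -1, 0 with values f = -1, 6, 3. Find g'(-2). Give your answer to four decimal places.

9.5000

With m_i denoting the second derivative at x_i, h_i = 1, 1, and Δ_i = (y_(i+1) − y_i)/h_i = 7, -3:
  1·m_0 + 4·m_1 + 1·m_2 = 6(Δ_1 - Δ_0) = -60
Natural end conditions: m_0 = m_2 = 0.
Solving the tridiagonal system: m_0 = 0, m_1 = -15, m_2 = 0.
On [-2, -1], g'(x) = b_0 + 2c_0·(x + 2) + 3d_0·(x + 2)² with b_0 = Δ_0 - h_0(2m_0 + m_1)/6 = 19/2, c_0 = m_0/2 = 0, d_0 = (m_1 - m_0)/(6h_0) = -5/2. So g'(-2) = 19/2.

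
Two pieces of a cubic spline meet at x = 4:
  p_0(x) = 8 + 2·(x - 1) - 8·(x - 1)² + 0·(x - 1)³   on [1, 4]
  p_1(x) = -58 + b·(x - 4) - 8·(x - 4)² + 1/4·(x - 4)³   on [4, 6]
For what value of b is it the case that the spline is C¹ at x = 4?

-46

p_0'(x) = 2 - 16·(x - 1) + 0·(x - 1)², so p_0'(4) = -46. On the right, p_1'(4) = b, so b = -46.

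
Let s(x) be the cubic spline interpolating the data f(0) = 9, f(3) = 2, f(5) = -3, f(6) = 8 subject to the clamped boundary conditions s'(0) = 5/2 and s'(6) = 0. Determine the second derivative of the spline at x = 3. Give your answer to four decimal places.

-3.5965

Let M_i = s''(x_i). Step sizes h_i = 3, 2, 1; slopes of the chords Δ_i = (y_(i+1) - y_i)/h_i = -7/3, -5/2, 11.
  3·M_0 + 10·M_1 + 2·M_2 = 6(Δ_1 - Δ_0) = -1
  2·M_1 + 6·M_2 + 1·M_3 = 6(Δ_2 - Δ_1) = 81
Clamped end conditions give two more equations: 2h_0·M_0 + h_0·M_1 = 6(Δ_0 - s'(0)) = -29 and h_2·M_2 + 2h_2·M_3 = 6(s'(6) - Δ_2) = -66.
Hence M_0 = -173/57, M_1 = -205/57, M_2 = 1256/57, M_3 = -2509/57.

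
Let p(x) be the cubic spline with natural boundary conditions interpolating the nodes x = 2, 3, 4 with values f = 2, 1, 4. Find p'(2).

With M_i denoting the second derivative at x_i, h_i = 1, 1, and Δ_i = (y_(i+1) − y_i)/h_i = -1, 3:
  1·M_0 + 4·M_1 + 1·M_2 = 6(Δ_1 - Δ_0) = 24
Natural end conditions: M_0 = M_2 = 0.
Hence M_0 = 0, M_1 = 6, M_2 = 0.
On [2, 3], p'(x) = b_0 + 2c_0·(x - 2) + 3d_0·(x - 2)² with b_0 = Δ_0 - h_0(2M_0 + M_1)/6 = -2, c_0 = M_0/2 = 0, d_0 = (M_1 - M_0)/(6h_0) = 1. So p'(2) = -2.

-2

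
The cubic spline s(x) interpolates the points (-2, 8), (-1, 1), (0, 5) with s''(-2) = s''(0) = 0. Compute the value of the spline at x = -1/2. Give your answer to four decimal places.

1.9688

With M_i denoting the second derivative at x_i, h_i = 1, 1, and Δ_i = (y_(i+1) − y_i)/h_i = -7, 4:
  1·M_0 + 4·M_1 + 1·M_2 = 6(Δ_1 - Δ_0) = 66
Natural end conditions: M_0 = M_2 = 0.
Forward elimination and back-substitution give M_0 = 0, M_1 = 33/2, M_2 = 0.
On [-1, 0], s(x) = 1 - 3/2·(x + 1) + 33/4·(x + 1)² - 11/4·(x + 1)³.
With (x + 1) = 1/2: s(-1/2) = 63/32.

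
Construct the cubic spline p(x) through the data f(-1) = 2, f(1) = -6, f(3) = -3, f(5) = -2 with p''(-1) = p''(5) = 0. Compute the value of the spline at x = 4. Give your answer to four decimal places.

-2.0250

Let m_i = p''(x_i). Step sizes h_i = 2, 2, 2; slopes of the chords Δ_i = (y_(i+1) - y_i)/h_i = -4, 3/2, 1/2.
  2·m_0 + 8·m_1 + 2·m_2 = 6(Δ_1 - Δ_0) = 33
  2·m_1 + 8·m_2 + 2·m_3 = 6(Δ_2 - Δ_1) = -6
Natural end conditions: m_0 = m_3 = 0.
Hence m_0 = 0, m_1 = 23/5, m_2 = -19/10, m_3 = 0.
On [3, 5], p(x) = -3 + 53/30·(x - 3) - 19/20·(x - 3)² + 19/120·(x - 3)³.
With (x - 3) = 1: p(4) = -81/40.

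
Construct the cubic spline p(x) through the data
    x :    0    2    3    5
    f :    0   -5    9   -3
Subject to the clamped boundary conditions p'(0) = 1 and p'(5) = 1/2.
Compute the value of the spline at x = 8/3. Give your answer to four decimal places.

Put M_i = p'' at the i-th knot. Here h = (2, 1, 2) and Δ = (-5/2, 14, -6), so the interior equations h_(i-1)·M_(i-1) + 2(h_(i-1)+h_i)·M_i + h_i·M_(i+1) = 6(Δ_i − Δ_(i-1)) read
  2·M_0 + 6·M_1 + 1·M_2 = 6(Δ_1 - Δ_0) = 99
  1·M_1 + 6·M_2 + 2·M_3 = 6(Δ_2 - Δ_1) = -120
Clamped end conditions give two more equations: 2h_0·M_0 + h_0·M_1 = 6(Δ_0 - p'(0)) = -21 and h_2·M_2 + 2h_2·M_3 = 6(p'(5) - Δ_2) = 39.
Hence M_0 = -313/16, M_1 = 229/8, M_2 = -269/8, M_3 = 425/16.
On [2, 3], p(x) = -5 + 161/16·(x - 2) + 229/16·(x - 2)² - 83/8·(x - 2)³.
With (x - 2) = 2/3: p(8/3) = 1079/216.

4.9954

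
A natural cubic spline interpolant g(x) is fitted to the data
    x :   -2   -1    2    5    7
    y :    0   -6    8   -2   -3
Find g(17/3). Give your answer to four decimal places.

-3.3256

With m_i denoting the second derivative at x_i, h_i = 1, 3, 3, 2, and Δ_i = (y_(i+1) − y_i)/h_i = -6, 14/3, -10/3, -1/2:
  1·m_0 + 8·m_1 + 3·m_2 = 6(Δ_1 - Δ_0) = 64
  3·m_1 + 12·m_2 + 3·m_3 = 6(Δ_2 - Δ_1) = -48
  3·m_2 + 10·m_3 + 2·m_4 = 6(Δ_3 - Δ_2) = 17
Natural end conditions: m_0 = m_4 = 0.
Forward elimination and back-substitution give m_0 = 0, m_1 = 2899/266, m_2 = -1028/133, m_3 = 1069/266, m_4 = 0.
On [5, 7], g(x) = -2 - 2537/798·(x - 5) + 1069/532·(x - 5)² - 1069/3192·(x - 5)³.
With (x - 5) = 2/3: g(17/3) = -35827/10773.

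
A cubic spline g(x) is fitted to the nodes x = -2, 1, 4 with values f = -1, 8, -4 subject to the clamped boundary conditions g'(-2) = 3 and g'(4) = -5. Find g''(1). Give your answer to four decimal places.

-4.3333

Let M_i = g''(x_i). Step sizes h_i = 3, 3; slopes of the chords Δ_i = (y_(i+1) - y_i)/h_i = 3, -4.
  3·M_0 + 12·M_1 + 3·M_2 = 6(Δ_1 - Δ_0) = -42
Clamped end conditions give two more equations: 2h_0·M_0 + h_0·M_1 = 6(Δ_0 - g'(-2)) = 0 and h_1·M_1 + 2h_1·M_2 = 6(g'(4) - Δ_1) = -6.
Solving: M_0 = 13/6, M_1 = -13/3, M_2 = 7/6.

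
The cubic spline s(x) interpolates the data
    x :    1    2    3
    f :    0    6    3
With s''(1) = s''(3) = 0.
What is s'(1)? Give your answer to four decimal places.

With M_i denoting the second derivative at x_i, h_i = 1, 1, and Δ_i = (y_(i+1) − y_i)/h_i = 6, -3:
  1·M_0 + 4·M_1 + 1·M_2 = 6(Δ_1 - Δ_0) = -54
Natural end conditions: M_0 = M_2 = 0.
Forward elimination and back-substitution give M_0 = 0, M_1 = -27/2, M_2 = 0.
On [1, 2], s'(x) = b_0 + 2c_0·(x - 1) + 3d_0·(x - 1)² with b_0 = Δ_0 - h_0(2M_0 + M_1)/6 = 33/4, c_0 = M_0/2 = 0, d_0 = (M_1 - M_0)/(6h_0) = -9/4. So s'(1) = 33/4.

8.2500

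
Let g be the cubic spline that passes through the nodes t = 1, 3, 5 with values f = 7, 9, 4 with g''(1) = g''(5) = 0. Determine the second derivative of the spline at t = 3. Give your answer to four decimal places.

Let M_i = g''(x_i). Step sizes h_i = 2, 2; slopes of the chords Δ_i = (y_(i+1) - y_i)/h_i = 1, -5/2.
  2·M_0 + 8·M_1 + 2·M_2 = 6(Δ_1 - Δ_0) = -21
Natural end conditions: M_0 = M_2 = 0.
Solving the tridiagonal system: M_0 = 0, M_1 = -21/8, M_2 = 0.

-2.6250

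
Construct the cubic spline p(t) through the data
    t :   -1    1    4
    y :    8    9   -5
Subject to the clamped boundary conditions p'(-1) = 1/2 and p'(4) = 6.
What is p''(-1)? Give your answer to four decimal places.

Put M_i = p'' at the i-th knot. Here h = (2, 3) and Δ = (1/2, -14/3), so the interior equations h_(i-1)·M_(i-1) + 2(h_(i-1)+h_i)·M_i + h_i·M_(i+1) = 6(Δ_i − Δ_(i-1)) read
  2·M_0 + 10·M_1 + 3·M_2 = 6(Δ_1 - Δ_0) = -31
Clamped end conditions give two more equations: 2h_0·M_0 + h_0·M_1 = 6(Δ_0 - p'(-1)) = 0 and h_1·M_1 + 2h_1·M_2 = 6(p'(4) - Δ_1) = 64.
Solving: M_0 = 21/5, M_1 = -42/5, M_2 = 223/15.

4.2000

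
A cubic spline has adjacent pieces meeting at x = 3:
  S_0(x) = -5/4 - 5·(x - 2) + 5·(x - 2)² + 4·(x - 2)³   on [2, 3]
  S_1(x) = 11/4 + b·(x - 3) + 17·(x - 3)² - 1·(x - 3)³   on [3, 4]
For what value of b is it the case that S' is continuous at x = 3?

S_0'(x) = -5 + 10·(x - 2) + 12·(x - 2)², so S_0'(3) = 17. On the right, S_1'(3) = b, so b = 17.

17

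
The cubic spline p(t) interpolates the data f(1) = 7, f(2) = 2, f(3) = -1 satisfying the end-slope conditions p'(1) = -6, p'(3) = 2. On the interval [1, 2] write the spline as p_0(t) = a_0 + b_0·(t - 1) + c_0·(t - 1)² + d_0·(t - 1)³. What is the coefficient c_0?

2

Let M_i = p''(x_i). Step sizes h_i = 1, 1; slopes of the chords Δ_i = (y_(i+1) - y_i)/h_i = -5, -3.
  1·M_0 + 4·M_1 + 1·M_2 = 6(Δ_1 - Δ_0) = 12
Clamped end conditions give two more equations: 2h_0·M_0 + h_0·M_1 = 6(Δ_0 - p'(1)) = 6 and h_1·M_1 + 2h_1·M_2 = 6(p'(3) - Δ_1) = 30.
Forward elimination and back-substitution give M_0 = 4, M_1 = -2, M_2 = 16.
On [1, 2], with p_0(t) = a_0 + b_0·(t - 1) + c_0·(t - 1)² + d_0·(t - 1)³: c_0 = M_0/2 = 2, d_0 = (M_1 - M_0)/(6h_0) = -1, b_0 = Δ_0 - h_0(2M_0 + M_1)/6 = -6.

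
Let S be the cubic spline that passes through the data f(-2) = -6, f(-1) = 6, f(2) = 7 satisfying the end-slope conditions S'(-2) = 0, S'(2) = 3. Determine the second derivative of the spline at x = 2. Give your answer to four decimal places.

With M_i denoting the second derivative at x_i, h_i = 1, 3, and Δ_i = (y_(i+1) − y_i)/h_i = 12, 1/3:
  1·M_0 + 8·M_1 + 3·M_2 = 6(Δ_1 - Δ_0) = -70
Clamped end conditions give two more equations: 2h_0·M_0 + h_0·M_1 = 6(Δ_0 - S'(-2)) = 72 and h_1·M_1 + 2h_1·M_2 = 6(S'(2) - Δ_1) = 16.
Solving: M_0 = 91/2, M_1 = -19, M_2 = 73/6.

12.1667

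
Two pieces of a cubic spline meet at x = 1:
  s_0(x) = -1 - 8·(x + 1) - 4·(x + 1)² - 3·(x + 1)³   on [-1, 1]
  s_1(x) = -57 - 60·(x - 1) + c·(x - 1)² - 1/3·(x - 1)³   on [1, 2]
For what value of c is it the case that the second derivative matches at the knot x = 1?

s_0''(x) = -8 - 18·(x + 1), so s_0''(1) = -44. On the right, s_1''(1) = 2c, so c = -22.

-22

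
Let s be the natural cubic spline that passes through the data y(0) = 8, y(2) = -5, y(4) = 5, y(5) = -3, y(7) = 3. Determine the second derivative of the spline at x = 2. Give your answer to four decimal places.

Let M_i = s''(x_i). Step sizes h_i = 2, 2, 1, 2; slopes of the chords Δ_i = (y_(i+1) - y_i)/h_i = -13/2, 5, -8, 3.
  2·M_0 + 8·M_1 + 2·M_2 = 6(Δ_1 - Δ_0) = 69
  2·M_1 + 6·M_2 + 1·M_3 = 6(Δ_2 - Δ_1) = -78
  1·M_2 + 6·M_3 + 2·M_4 = 6(Δ_3 - Δ_2) = 66
Natural end conditions: M_0 = M_4 = 0.
Forward elimination and back-substitution give M_0 = 0, M_1 = 3483/256, M_2 = -1275/64, M_3 = 1833/128, M_4 = 0.

13.6055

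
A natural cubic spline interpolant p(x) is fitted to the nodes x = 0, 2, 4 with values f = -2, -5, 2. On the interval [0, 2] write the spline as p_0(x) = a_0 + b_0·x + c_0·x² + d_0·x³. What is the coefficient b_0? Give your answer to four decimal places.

-2.7500

With M_i denoting the second derivative at x_i, h_i = 2, 2, and Δ_i = (y_(i+1) − y_i)/h_i = -3/2, 7/2:
  2·M_0 + 8·M_1 + 2·M_2 = 6(Δ_1 - Δ_0) = 30
Natural end conditions: M_0 = M_2 = 0.
Hence M_0 = 0, M_1 = 15/4, M_2 = 0.
On [0, 2], with p_0(x) = a_0 + b_0·x + c_0·x² + d_0·x³: c_0 = M_0/2 = 0, d_0 = (M_1 - M_0)/(6h_0) = 5/16, b_0 = Δ_0 - h_0(2M_0 + M_1)/6 = -11/4.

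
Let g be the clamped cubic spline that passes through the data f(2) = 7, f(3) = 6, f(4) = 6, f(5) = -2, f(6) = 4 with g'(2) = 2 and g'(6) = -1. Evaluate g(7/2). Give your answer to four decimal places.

Write σ_i for g''(x_i). With h_i = 1, 1, 1, 1 and divided differences Δ_i = -1, 0, -8, 6, the continuity of g' gives the tridiagonal system
  1·σ_0 + 4·σ_1 + 1·σ_2 = 6(Δ_1 - Δ_0) = 6
  1·σ_1 + 4·σ_2 + 1·σ_3 = 6(Δ_2 - Δ_1) = -48
  1·σ_2 + 4·σ_3 + 1·σ_4 = 6(Δ_3 - Δ_2) = 84
Clamped end conditions give two more equations: 2h_0·σ_0 + h_0·σ_1 = 6(Δ_0 - g'(2)) = -18 and h_3·σ_3 + 2h_3·σ_4 = 6(g'(6) - Δ_3) = -42.
Hence σ_0 = -102/7, σ_1 = 78/7, σ_2 = -24, σ_3 = 258/7, σ_4 = -276/7.
On [3, 4], g(t) = 6 + 2/7·(t - 3) + 39/7·(t - 3)² - 41/7·(t - 3)³.
With (t - 3) = 1/2: g(7/2) = 381/56.

6.8036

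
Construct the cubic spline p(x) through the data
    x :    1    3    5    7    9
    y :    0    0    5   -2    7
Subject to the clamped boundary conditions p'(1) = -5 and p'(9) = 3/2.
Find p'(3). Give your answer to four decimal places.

Write M_i for p''(x_i). With h_i = 2, 2, 2, 2 and divided differences Δ_i = 0, 5/2, -7/2, 9/2, the continuity of p' gives the tridiagonal system
  2·M_0 + 8·M_1 + 2·M_2 = 6(Δ_1 - Δ_0) = 15
  2·M_1 + 8·M_2 + 2·M_3 = 6(Δ_2 - Δ_1) = -36
  2·M_2 + 8·M_3 + 2·M_4 = 6(Δ_3 - Δ_2) = 48
Clamped end conditions give two more equations: 2h_0·M_0 + h_0·M_1 = 6(Δ_0 - p'(1)) = 30 and h_3·M_3 + 2h_3·M_4 = 6(p'(9) - Δ_3) = -18.
Solving the tridiagonal system: M_0 = 359/56, M_1 = 61/28, M_2 = -61/8, M_3 = 289/28, M_4 = -541/56.
On [3, 5], p'(x) = b_1 + 2c_1·(x - 3) + 3d_1·(x - 3)² with b_1 = Δ_1 - h_1(2M_1 + M_2)/6 = 201/56, c_1 = M_1/2 = 61/56, d_1 = (M_2 - M_1)/(6h_1) = -183/224. So p'(3) = 201/56.

3.5893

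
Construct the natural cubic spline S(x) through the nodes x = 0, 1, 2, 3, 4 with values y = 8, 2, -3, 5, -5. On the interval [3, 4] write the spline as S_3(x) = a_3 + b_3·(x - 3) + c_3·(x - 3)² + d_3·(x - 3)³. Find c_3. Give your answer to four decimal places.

-17.1964

Write m_i for S''(x_i). With h_i = 1, 1, 1, 1 and divided differences Δ_i = -6, -5, 8, -10, the continuity of S' gives the tridiagonal system
  1·m_0 + 4·m_1 + 1·m_2 = 6(Δ_1 - Δ_0) = 6
  1·m_1 + 4·m_2 + 1·m_3 = 6(Δ_2 - Δ_1) = 78
  1·m_2 + 4·m_3 + 1·m_4 = 6(Δ_3 - Δ_2) = -108
Natural end conditions: m_0 = m_4 = 0.
Solving: m_0 = 0, m_1 = -165/28, m_2 = 207/7, m_3 = -963/28, m_4 = 0.
On [3, 4], with S_3(x) = a_3 + b_3·(x - 3) + c_3·(x - 3)² + d_3·(x - 3)³: c_3 = m_3/2 = -963/56, d_3 = (m_4 - m_3)/(6h_3) = 321/56, b_3 = Δ_3 - h_3(2m_3 + m_4)/6 = 41/28.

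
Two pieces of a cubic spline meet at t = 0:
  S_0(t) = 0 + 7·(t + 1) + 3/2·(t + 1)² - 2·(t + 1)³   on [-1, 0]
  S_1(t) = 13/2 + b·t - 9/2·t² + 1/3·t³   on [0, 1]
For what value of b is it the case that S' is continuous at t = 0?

S_0'(t) = 7 + 3·(t + 1) - 6·(t + 1)², so S_0'(0) = 4. On the right, S_1'(0) = b, so b = 4.

4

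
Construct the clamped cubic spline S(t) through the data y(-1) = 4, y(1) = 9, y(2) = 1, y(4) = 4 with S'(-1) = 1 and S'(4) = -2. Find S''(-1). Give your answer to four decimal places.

Put σ_i = S'' at the i-th knot. Here h = (2, 1, 2) and Δ = (5/2, -8, 3/2), so the interior equations h_(i-1)·σ_(i-1) + 2(h_(i-1)+h_i)·σ_i + h_i·σ_(i+1) = 6(Δ_i − Δ_(i-1)) read
  2·σ_0 + 6·σ_1 + 1·σ_2 = 6(Δ_1 - Δ_0) = -63
  1·σ_1 + 6·σ_2 + 2·σ_3 = 6(Δ_2 - Δ_1) = 57
Clamped end conditions give two more equations: 2h_0·σ_0 + h_0·σ_1 = 6(Δ_0 - S'(-1)) = 9 and h_2·σ_2 + 2h_2·σ_3 = 6(S'(4) - Δ_2) = -21.
Hence σ_0 = 171/16, σ_1 = -135/8, σ_2 = 135/8, σ_3 = -219/16.

10.6875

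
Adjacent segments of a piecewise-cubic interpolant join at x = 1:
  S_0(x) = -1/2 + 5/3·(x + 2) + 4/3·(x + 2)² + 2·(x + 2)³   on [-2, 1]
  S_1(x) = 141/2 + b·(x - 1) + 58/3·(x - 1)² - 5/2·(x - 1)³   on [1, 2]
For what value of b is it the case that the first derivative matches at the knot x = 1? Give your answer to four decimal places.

63.6667

S_0'(x) = 5/3 + 8/3·(x + 2) + 6·(x + 2)², so S_0'(1) = 191/3. On the right, S_1'(1) = b, so b = 191/3.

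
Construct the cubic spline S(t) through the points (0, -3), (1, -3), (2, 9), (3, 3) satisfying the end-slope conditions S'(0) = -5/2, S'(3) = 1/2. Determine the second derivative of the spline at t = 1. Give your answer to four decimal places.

31.4000

Let M_i = S''(x_i). Step sizes h_i = 1, 1, 1; slopes of the chords Δ_i = (y_(i+1) - y_i)/h_i = 0, 12, -6.
  1·M_0 + 4·M_1 + 1·M_2 = 6(Δ_1 - Δ_0) = 72
  1·M_1 + 4·M_2 + 1·M_3 = 6(Δ_2 - Δ_1) = -108
Clamped end conditions give two more equations: 2h_0·M_0 + h_0·M_1 = 6(Δ_0 - S'(0)) = 15 and h_2·M_2 + 2h_2·M_3 = 6(S'(3) - Δ_2) = 39.
Forward elimination and back-substitution give M_0 = -41/5, M_1 = 157/5, M_2 = -227/5, M_3 = 211/5.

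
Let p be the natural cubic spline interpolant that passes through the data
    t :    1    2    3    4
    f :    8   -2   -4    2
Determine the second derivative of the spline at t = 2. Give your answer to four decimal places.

9.6000

Let m_i = p''(x_i). Step sizes h_i = 1, 1, 1; slopes of the chords Δ_i = (y_(i+1) - y_i)/h_i = -10, -2, 6.
  1·m_0 + 4·m_1 + 1·m_2 = 6(Δ_1 - Δ_0) = 48
  1·m_1 + 4·m_2 + 1·m_3 = 6(Δ_2 - Δ_1) = 48
Natural end conditions: m_0 = m_3 = 0.
Solving the tridiagonal system: m_0 = 0, m_1 = 48/5, m_2 = 48/5, m_3 = 0.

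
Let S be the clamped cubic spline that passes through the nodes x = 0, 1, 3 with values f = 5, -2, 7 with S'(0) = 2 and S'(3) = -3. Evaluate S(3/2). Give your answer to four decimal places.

With M_i denoting the second derivative at x_i, h_i = 1, 2, and Δ_i = (y_(i+1) − y_i)/h_i = -7, 9/2:
  1·M_0 + 6·M_1 + 2·M_2 = 6(Δ_1 - Δ_0) = 69
Clamped end conditions give two more equations: 2h_0·M_0 + h_0·M_1 = 6(Δ_0 - S'(0)) = -54 and h_1·M_1 + 2h_1·M_2 = 6(S'(3) - Δ_1) = -45.
Solving the tridiagonal system: M_0 = -241/6, M_1 = 79/3, M_2 = -293/12.
On [1, 3], S(x) = -2 - 59/12·(x - 1) + 79/6·(x - 1)² - 203/48·(x - 1)³.
With (x - 1) = 1/2: S(3/2) = -217/128.

-1.6953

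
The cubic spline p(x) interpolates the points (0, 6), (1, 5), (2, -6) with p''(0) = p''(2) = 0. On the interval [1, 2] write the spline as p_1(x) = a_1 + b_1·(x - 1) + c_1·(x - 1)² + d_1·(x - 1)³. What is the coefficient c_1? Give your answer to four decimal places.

-7.5000

Put σ_i = p'' at the i-th knot. Here h = (1, 1) and Δ = (-1, -11), so the interior equations h_(i-1)·σ_(i-1) + 2(h_(i-1)+h_i)·σ_i + h_i·σ_(i+1) = 6(Δ_i − Δ_(i-1)) read
  1·σ_0 + 4·σ_1 + 1·σ_2 = 6(Δ_1 - Δ_0) = -60
Natural end conditions: σ_0 = σ_2 = 0.
Forward elimination and back-substitution give σ_0 = 0, σ_1 = -15, σ_2 = 0.
On [1, 2], with p_1(x) = a_1 + b_1·(x - 1) + c_1·(x - 1)² + d_1·(x - 1)³: c_1 = σ_1/2 = -15/2, d_1 = (σ_2 - σ_1)/(6h_1) = 5/2, b_1 = Δ_1 - h_1(2σ_1 + σ_2)/6 = -6.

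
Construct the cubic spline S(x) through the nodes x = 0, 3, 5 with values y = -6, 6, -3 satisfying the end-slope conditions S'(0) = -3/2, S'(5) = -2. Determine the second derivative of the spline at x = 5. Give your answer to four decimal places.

Put M_i = S'' at the i-th knot. Here h = (3, 2) and Δ = (4, -9/2), so the interior equations h_(i-1)·M_(i-1) + 2(h_(i-1)+h_i)·M_i + h_i·M_(i+1) = 6(Δ_i − Δ_(i-1)) read
  3·M_0 + 10·M_1 + 2·M_2 = 6(Δ_1 - Δ_0) = -51
Clamped end conditions give two more equations: 2h_0·M_0 + h_0·M_1 = 6(Δ_0 - S'(0)) = 33 and h_1·M_1 + 2h_1·M_2 = 6(S'(5) - Δ_1) = 15.
Hence M_0 = 21/2, M_1 = -10, M_2 = 35/4.

8.7500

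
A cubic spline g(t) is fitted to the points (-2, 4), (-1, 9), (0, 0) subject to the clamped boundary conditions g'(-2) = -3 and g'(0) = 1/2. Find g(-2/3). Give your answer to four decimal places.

6.2778

Let m_i = g''(x_i). Step sizes h_i = 1, 1; slopes of the chords Δ_i = (y_(i+1) - y_i)/h_i = 5, -9.
  1·m_0 + 4·m_1 + 1·m_2 = 6(Δ_1 - Δ_0) = -84
Clamped end conditions give two more equations: 2h_0·m_0 + h_0·m_1 = 6(Δ_0 - g'(-2)) = 48 and h_1·m_1 + 2h_1·m_2 = 6(g'(0) - Δ_1) = 57.
Forward elimination and back-substitution give m_0 = 187/4, m_1 = -91/2, m_2 = 205/4.
On [-1, 0], g(t) = 9 - 19/8·(t + 1) - 91/4·(t + 1)² + 129/8·(t + 1)³.
With (t + 1) = 1/3: g(-2/3) = 113/18.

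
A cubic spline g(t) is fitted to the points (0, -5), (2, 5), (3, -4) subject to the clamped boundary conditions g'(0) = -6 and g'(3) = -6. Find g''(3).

With m_i denoting the second derivative at x_i, h_i = 2, 1, and Δ_i = (y_(i+1) − y_i)/h_i = 5, -9:
  2·m_0 + 6·m_1 + 1·m_2 = 6(Δ_1 - Δ_0) = -84
Clamped end conditions give two more equations: 2h_0·m_0 + h_0·m_1 = 6(Δ_0 - g'(0)) = 66 and h_1·m_1 + 2h_1·m_2 = 6(g'(3) - Δ_1) = 18.
Solving the tridiagonal system: m_0 = 61/2, m_1 = -28, m_2 = 23.

23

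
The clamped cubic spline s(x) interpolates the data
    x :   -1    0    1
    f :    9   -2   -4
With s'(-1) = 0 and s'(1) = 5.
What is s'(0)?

With m_i denoting the second derivative at x_i, h_i = 1, 1, and Δ_i = (y_(i+1) − y_i)/h_i = -11, -2:
  1·m_0 + 4·m_1 + 1·m_2 = 6(Δ_1 - Δ_0) = 54
Clamped end conditions give two more equations: 2h_0·m_0 + h_0·m_1 = 6(Δ_0 - s'(-1)) = -66 and h_1·m_1 + 2h_1·m_2 = 6(s'(1) - Δ_1) = 42.
Hence m_0 = -44, m_1 = 22, m_2 = 10.
On [0, 1], s'(x) = b_1 + 2c_1·x + 3d_1·x² with b_1 = Δ_1 - h_1(2m_1 + m_2)/6 = -11, c_1 = m_1/2 = 11, d_1 = (m_2 - m_1)/(6h_1) = -2. So s'(0) = -11.

-11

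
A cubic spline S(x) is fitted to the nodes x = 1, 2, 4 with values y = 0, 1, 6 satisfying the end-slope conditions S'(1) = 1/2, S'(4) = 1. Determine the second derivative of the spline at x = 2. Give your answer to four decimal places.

Write M_i for S''(x_i). With h_i = 1, 2 and divided differences Δ_i = 1, 5/2, the continuity of S' gives the tridiagonal system
  1·M_0 + 6·M_1 + 2·M_2 = 6(Δ_1 - Δ_0) = 9
Clamped end conditions give two more equations: 2h_0·M_0 + h_0·M_1 = 6(Δ_0 - S'(1)) = 3 and h_1·M_1 + 2h_1·M_2 = 6(S'(4) - Δ_1) = -9.
Forward elimination and back-substitution give M_0 = 1/6, M_1 = 8/3, M_2 = -43/12.

2.6667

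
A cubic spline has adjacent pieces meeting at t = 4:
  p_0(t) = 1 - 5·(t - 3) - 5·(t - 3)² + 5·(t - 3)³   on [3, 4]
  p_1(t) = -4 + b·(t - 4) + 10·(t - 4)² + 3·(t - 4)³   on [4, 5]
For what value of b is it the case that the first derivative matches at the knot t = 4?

0

p_0'(t) = -5 - 10·(t - 3) + 15·(t - 3)², so p_0'(4) = 0. On the right, p_1'(4) = b, so b = 0.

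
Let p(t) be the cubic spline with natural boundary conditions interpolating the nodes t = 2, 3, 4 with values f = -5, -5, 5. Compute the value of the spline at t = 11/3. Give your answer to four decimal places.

Put M_i = p'' at the i-th knot. Here h = (1, 1) and Δ = (0, 10), so the interior equations h_(i-1)·M_(i-1) + 2(h_(i-1)+h_i)·M_i + h_i·M_(i+1) = 6(Δ_i − Δ_(i-1)) read
  1·M_0 + 4·M_1 + 1·M_2 = 6(Δ_1 - Δ_0) = 60
Natural end conditions: M_0 = M_2 = 0.
Forward elimination and back-substitution give M_0 = 0, M_1 = 15, M_2 = 0.
On [3, 4], p(t) = -5 + 5·(t - 3) + 15/2·(t - 3)² - 5/2·(t - 3)³.
With (t - 3) = 2/3: p(11/3) = 25/27.

0.9259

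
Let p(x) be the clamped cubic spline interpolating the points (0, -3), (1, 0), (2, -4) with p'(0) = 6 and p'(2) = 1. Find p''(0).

With M_i denoting the second derivative at x_i, h_i = 1, 1, and Δ_i = (y_(i+1) − y_i)/h_i = 3, -4:
  1·M_0 + 4·M_1 + 1·M_2 = 6(Δ_1 - Δ_0) = -42
Clamped end conditions give two more equations: 2h_0·M_0 + h_0·M_1 = 6(Δ_0 - p'(0)) = -18 and h_1·M_1 + 2h_1·M_2 = 6(p'(2) - Δ_1) = 30.
Solving: M_0 = -1, M_1 = -16, M_2 = 23.

-1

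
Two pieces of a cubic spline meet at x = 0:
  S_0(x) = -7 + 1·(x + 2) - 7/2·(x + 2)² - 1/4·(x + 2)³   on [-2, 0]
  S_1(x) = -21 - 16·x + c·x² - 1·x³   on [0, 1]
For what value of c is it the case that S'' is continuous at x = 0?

S_0''(x) = -7 - 3/2·(x + 2), so S_0''(0) = -10. On the right, S_1''(0) = 2c, so c = -5.

-5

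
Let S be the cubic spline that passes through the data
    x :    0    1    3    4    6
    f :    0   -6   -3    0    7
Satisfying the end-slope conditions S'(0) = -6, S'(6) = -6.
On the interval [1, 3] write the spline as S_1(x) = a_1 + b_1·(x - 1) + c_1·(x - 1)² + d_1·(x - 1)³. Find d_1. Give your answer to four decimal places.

-0.9879

Put m_i = S'' at the i-th knot. Here h = (1, 2, 1, 2) and Δ = (-6, 3/2, 3, 7/2), so the interior equations h_(i-1)·m_(i-1) + 2(h_(i-1)+h_i)·m_i + h_i·m_(i+1) = 6(Δ_i − Δ_(i-1)) read
  1·m_0 + 6·m_1 + 2·m_2 = 6(Δ_1 - Δ_0) = 45
  2·m_1 + 6·m_2 + 1·m_3 = 6(Δ_2 - Δ_1) = 9
  1·m_2 + 6·m_3 + 2·m_4 = 6(Δ_3 - Δ_2) = 3
Clamped end conditions give two more equations: 2h_0·m_0 + h_0·m_1 = 6(Δ_0 - S'(0)) = 0 and h_3·m_3 + 2h_3·m_4 = 6(S'(6) - Δ_3) = -57.
Solving: m_0 = -142/31, m_1 = 284/31, m_2 = -167/62, m_3 = 212/31, m_4 = -2191/124.
On [1, 3], with S_1(x) = a_1 + b_1·(x - 1) + c_1·(x - 1)² + d_1·(x - 1)³: c_1 = m_1/2 = 142/31, d_1 = (m_2 - m_1)/(6h_1) = -245/248, b_1 = Δ_1 - h_1(2m_1 + m_2)/6 = -115/31.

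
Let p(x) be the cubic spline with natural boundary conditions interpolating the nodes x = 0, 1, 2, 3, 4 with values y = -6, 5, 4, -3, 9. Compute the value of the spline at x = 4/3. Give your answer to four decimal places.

6.2288

Write σ_i for p''(x_i). With h_i = 1, 1, 1, 1 and divided differences Δ_i = 11, -1, -7, 12, the continuity of p' gives the tridiagonal system
  1·σ_0 + 4·σ_1 + 1·σ_2 = 6(Δ_1 - Δ_0) = -72
  1·σ_1 + 4·σ_2 + 1·σ_3 = 6(Δ_2 - Δ_1) = -36
  1·σ_2 + 4·σ_3 + 1·σ_4 = 6(Δ_3 - Δ_2) = 114
Natural end conditions: σ_0 = σ_4 = 0.
Hence σ_0 = 0, σ_1 = -411/28, σ_2 = -93/7, σ_3 = 891/28, σ_4 = 0.
On [1, 2], p(x) = 5 + 171/28·(x - 1) - 411/56·(x - 1)² + 13/56·(x - 1)³.
With (x - 1) = 1/3: p(4/3) = 4709/756.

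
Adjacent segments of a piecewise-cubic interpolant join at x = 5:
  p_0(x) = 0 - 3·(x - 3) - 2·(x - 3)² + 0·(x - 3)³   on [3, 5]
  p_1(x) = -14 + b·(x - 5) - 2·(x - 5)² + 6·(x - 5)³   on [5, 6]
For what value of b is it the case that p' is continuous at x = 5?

p_0'(x) = -3 - 4·(x - 3) + 0·(x - 3)², so p_0'(5) = -11. On the right, p_1'(5) = b, so b = -11.

-11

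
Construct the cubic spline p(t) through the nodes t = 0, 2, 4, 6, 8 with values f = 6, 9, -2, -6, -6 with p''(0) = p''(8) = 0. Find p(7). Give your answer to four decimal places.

Put σ_i = p'' at the i-th knot. Here h = (2, 2, 2, 2) and Δ = (3/2, -11/2, -2, 0), so the interior equations h_(i-1)·σ_(i-1) + 2(h_(i-1)+h_i)·σ_i + h_i·σ_(i+1) = 6(Δ_i − Δ_(i-1)) read
  2·σ_0 + 8·σ_1 + 2·σ_2 = 6(Δ_1 - Δ_0) = -42
  2·σ_1 + 8·σ_2 + 2·σ_3 = 6(Δ_2 - Δ_1) = 21
  2·σ_2 + 8·σ_3 + 2·σ_4 = 6(Δ_3 - Δ_2) = 12
Natural end conditions: σ_0 = σ_4 = 0.
Solving the tridiagonal system: σ_0 = 0, σ_1 = -351/56, σ_2 = 57/14, σ_3 = 27/56, σ_4 = 0.
On [6, 8], p(t) = -6 - 9/28·(t - 6) + 27/112·(t - 6)² - 9/224·(t - 6)³.
With (t - 6) = 1: p(7) = -1371/224.

-6.1205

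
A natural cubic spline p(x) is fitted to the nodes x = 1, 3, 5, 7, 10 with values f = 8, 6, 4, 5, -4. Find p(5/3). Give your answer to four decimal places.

With σ_i denoting the second derivative at x_i, h_i = 2, 2, 2, 3, and Δ_i = (y_(i+1) − y_i)/h_i = -1, -1, 1/2, -3:
  2·σ_0 + 8·σ_1 + 2·σ_2 = 6(Δ_1 - Δ_0) = 0
  2·σ_1 + 8·σ_2 + 2·σ_3 = 6(Δ_2 - Δ_1) = 9
  2·σ_2 + 10·σ_3 + 3·σ_4 = 6(Δ_3 - Δ_2) = -21
Natural end conditions: σ_0 = σ_4 = 0.
Hence σ_0 = 0, σ_1 = -33/71, σ_2 = 132/71, σ_3 = -351/142, σ_4 = 0.
On [1, 3], p(x) = 8 - 60/71·(x - 1) + 0·(x - 1)² - 11/284·(x - 1)³.
With (x - 1) = 2/3: p(5/3) = 14234/1917.

7.4251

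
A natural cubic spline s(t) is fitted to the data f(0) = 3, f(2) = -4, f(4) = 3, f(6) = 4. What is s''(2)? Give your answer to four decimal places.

6.2000

With σ_i denoting the second derivative at x_i, h_i = 2, 2, 2, and Δ_i = (y_(i+1) − y_i)/h_i = -7/2, 7/2, 1/2:
  2·σ_0 + 8·σ_1 + 2·σ_2 = 6(Δ_1 - Δ_0) = 42
  2·σ_1 + 8·σ_2 + 2·σ_3 = 6(Δ_2 - Δ_1) = -18
Natural end conditions: σ_0 = σ_3 = 0.
Solving: σ_0 = 0, σ_1 = 31/5, σ_2 = -19/5, σ_3 = 0.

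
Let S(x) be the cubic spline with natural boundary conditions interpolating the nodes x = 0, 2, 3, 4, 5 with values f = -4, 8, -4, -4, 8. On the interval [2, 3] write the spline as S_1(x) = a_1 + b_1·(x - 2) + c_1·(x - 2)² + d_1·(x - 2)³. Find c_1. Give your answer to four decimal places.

-10.6744

With M_i denoting the second derivative at x_i, h_i = 2, 1, 1, 1, and Δ_i = (y_(i+1) − y_i)/h_i = 6, -12, 0, 12:
  2·M_0 + 6·M_1 + 1·M_2 = 6(Δ_1 - Δ_0) = -108
  1·M_1 + 4·M_2 + 1·M_3 = 6(Δ_2 - Δ_1) = 72
  1·M_2 + 4·M_3 + 1·M_4 = 6(Δ_3 - Δ_2) = 72
Natural end conditions: M_0 = M_4 = 0.
Hence M_0 = 0, M_1 = -918/43, M_2 = 864/43, M_3 = 558/43, M_4 = 0.
On [2, 3], with S_1(x) = a_1 + b_1·(x - 2) + c_1·(x - 2)² + d_1·(x - 2)³: c_1 = M_1/2 = -459/43, d_1 = (M_2 - M_1)/(6h_1) = 297/43, b_1 = Δ_1 - h_1(2M_1 + M_2)/6 = -354/43.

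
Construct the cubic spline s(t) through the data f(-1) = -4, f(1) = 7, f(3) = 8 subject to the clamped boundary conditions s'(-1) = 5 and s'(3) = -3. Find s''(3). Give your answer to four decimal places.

-3.5000

Put m_i = s'' at the i-th knot. Here h = (2, 2) and Δ = (11/2, 1/2), so the interior equations h_(i-1)·m_(i-1) + 2(h_(i-1)+h_i)·m_i + h_i·m_(i+1) = 6(Δ_i − Δ_(i-1)) read
  2·m_0 + 8·m_1 + 2·m_2 = 6(Δ_1 - Δ_0) = -30
Clamped end conditions give two more equations: 2h_0·m_0 + h_0·m_1 = 6(Δ_0 - s'(-1)) = 3 and h_1·m_1 + 2h_1·m_2 = 6(s'(3) - Δ_1) = -21.
Forward elimination and back-substitution give m_0 = 5/2, m_1 = -7/2, m_2 = -7/2.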